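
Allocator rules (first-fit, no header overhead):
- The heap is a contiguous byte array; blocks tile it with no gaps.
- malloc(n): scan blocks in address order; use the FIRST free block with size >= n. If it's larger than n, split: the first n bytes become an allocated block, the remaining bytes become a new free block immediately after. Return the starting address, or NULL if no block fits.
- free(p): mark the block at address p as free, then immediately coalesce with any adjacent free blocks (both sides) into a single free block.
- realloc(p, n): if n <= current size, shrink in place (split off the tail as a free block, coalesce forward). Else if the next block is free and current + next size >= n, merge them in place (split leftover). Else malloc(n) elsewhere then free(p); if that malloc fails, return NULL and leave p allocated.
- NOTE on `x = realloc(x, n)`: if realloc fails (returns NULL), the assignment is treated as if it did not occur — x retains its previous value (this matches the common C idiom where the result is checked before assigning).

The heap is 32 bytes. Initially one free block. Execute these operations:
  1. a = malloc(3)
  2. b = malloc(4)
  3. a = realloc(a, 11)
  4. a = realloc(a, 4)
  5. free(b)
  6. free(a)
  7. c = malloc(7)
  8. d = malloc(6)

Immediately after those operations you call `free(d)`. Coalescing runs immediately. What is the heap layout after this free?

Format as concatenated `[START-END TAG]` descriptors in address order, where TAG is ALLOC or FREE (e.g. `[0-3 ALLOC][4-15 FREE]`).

Op 1: a = malloc(3) -> a = 0; heap: [0-2 ALLOC][3-31 FREE]
Op 2: b = malloc(4) -> b = 3; heap: [0-2 ALLOC][3-6 ALLOC][7-31 FREE]
Op 3: a = realloc(a, 11) -> a = 7; heap: [0-2 FREE][3-6 ALLOC][7-17 ALLOC][18-31 FREE]
Op 4: a = realloc(a, 4) -> a = 7; heap: [0-2 FREE][3-6 ALLOC][7-10 ALLOC][11-31 FREE]
Op 5: free(b) -> (freed b); heap: [0-6 FREE][7-10 ALLOC][11-31 FREE]
Op 6: free(a) -> (freed a); heap: [0-31 FREE]
Op 7: c = malloc(7) -> c = 0; heap: [0-6 ALLOC][7-31 FREE]
Op 8: d = malloc(6) -> d = 7; heap: [0-6 ALLOC][7-12 ALLOC][13-31 FREE]
free(d): d = 7 -> block [7-12 ALLOC]; mark free, coalesce with adjacent free neighbors -> [0-6 ALLOC][7-31 FREE]

Answer: [0-6 ALLOC][7-31 FREE]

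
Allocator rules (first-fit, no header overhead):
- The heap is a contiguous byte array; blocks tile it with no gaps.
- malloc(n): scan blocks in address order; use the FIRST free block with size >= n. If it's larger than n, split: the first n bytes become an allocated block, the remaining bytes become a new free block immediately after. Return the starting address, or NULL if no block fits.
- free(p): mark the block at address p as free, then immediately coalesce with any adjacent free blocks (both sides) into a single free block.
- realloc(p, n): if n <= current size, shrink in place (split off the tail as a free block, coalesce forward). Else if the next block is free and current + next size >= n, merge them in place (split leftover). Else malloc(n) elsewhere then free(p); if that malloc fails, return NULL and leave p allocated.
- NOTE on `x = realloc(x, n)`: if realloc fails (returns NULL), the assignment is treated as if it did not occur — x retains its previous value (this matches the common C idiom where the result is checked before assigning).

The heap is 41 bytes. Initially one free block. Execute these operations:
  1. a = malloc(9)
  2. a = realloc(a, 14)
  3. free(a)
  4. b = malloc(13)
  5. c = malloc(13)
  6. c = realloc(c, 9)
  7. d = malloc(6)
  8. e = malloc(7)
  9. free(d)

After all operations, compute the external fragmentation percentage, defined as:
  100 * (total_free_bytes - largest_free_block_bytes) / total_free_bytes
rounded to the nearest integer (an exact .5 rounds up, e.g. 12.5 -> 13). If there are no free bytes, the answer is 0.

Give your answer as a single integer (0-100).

Op 1: a = malloc(9) -> a = 0; heap: [0-8 ALLOC][9-40 FREE]
Op 2: a = realloc(a, 14) -> a = 0; heap: [0-13 ALLOC][14-40 FREE]
Op 3: free(a) -> (freed a); heap: [0-40 FREE]
Op 4: b = malloc(13) -> b = 0; heap: [0-12 ALLOC][13-40 FREE]
Op 5: c = malloc(13) -> c = 13; heap: [0-12 ALLOC][13-25 ALLOC][26-40 FREE]
Op 6: c = realloc(c, 9) -> c = 13; heap: [0-12 ALLOC][13-21 ALLOC][22-40 FREE]
Op 7: d = malloc(6) -> d = 22; heap: [0-12 ALLOC][13-21 ALLOC][22-27 ALLOC][28-40 FREE]
Op 8: e = malloc(7) -> e = 28; heap: [0-12 ALLOC][13-21 ALLOC][22-27 ALLOC][28-34 ALLOC][35-40 FREE]
Op 9: free(d) -> (freed d); heap: [0-12 ALLOC][13-21 ALLOC][22-27 FREE][28-34 ALLOC][35-40 FREE]
Free blocks: [6 6] total_free=12 largest=6 -> 100*(12-6)/12 = 600/12 = 50

Answer: 50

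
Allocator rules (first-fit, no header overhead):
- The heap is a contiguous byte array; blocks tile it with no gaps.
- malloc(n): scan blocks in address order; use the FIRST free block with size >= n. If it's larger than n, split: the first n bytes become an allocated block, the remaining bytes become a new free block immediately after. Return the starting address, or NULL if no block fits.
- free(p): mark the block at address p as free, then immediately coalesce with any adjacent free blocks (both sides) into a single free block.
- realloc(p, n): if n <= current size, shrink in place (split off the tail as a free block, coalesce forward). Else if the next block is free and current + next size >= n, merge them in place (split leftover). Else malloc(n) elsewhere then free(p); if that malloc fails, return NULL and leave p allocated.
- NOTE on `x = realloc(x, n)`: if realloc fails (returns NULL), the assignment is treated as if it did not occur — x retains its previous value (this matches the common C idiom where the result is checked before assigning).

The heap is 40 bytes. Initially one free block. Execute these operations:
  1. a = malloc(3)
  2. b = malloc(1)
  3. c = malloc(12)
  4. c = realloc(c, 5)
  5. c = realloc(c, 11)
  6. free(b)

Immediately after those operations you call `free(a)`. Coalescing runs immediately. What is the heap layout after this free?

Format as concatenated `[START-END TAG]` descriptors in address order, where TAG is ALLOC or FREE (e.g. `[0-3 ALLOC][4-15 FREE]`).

Op 1: a = malloc(3) -> a = 0; heap: [0-2 ALLOC][3-39 FREE]
Op 2: b = malloc(1) -> b = 3; heap: [0-2 ALLOC][3-3 ALLOC][4-39 FREE]
Op 3: c = malloc(12) -> c = 4; heap: [0-2 ALLOC][3-3 ALLOC][4-15 ALLOC][16-39 FREE]
Op 4: c = realloc(c, 5) -> c = 4; heap: [0-2 ALLOC][3-3 ALLOC][4-8 ALLOC][9-39 FREE]
Op 5: c = realloc(c, 11) -> c = 4; heap: [0-2 ALLOC][3-3 ALLOC][4-14 ALLOC][15-39 FREE]
Op 6: free(b) -> (freed b); heap: [0-2 ALLOC][3-3 FREE][4-14 ALLOC][15-39 FREE]
free(a): a = 0 -> block [0-2 ALLOC]; mark free, coalesce with adjacent free neighbors -> [0-3 FREE][4-14 ALLOC][15-39 FREE]

Answer: [0-3 FREE][4-14 ALLOC][15-39 FREE]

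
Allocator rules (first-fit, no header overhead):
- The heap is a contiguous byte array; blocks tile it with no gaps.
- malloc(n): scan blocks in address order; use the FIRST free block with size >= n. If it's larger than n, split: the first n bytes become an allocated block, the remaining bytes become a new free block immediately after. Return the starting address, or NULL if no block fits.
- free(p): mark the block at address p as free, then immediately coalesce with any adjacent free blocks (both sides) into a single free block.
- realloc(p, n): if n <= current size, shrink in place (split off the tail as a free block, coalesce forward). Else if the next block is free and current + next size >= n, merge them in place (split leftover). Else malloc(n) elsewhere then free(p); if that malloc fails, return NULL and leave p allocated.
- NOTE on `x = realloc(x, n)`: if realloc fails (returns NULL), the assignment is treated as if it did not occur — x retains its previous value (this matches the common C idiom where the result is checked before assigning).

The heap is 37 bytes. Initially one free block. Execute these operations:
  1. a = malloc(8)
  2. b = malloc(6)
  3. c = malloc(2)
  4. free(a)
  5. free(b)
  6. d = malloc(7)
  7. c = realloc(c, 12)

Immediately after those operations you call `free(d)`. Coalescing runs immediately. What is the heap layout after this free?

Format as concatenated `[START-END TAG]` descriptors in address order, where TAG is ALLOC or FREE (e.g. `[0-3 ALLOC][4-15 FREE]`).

Op 1: a = malloc(8) -> a = 0; heap: [0-7 ALLOC][8-36 FREE]
Op 2: b = malloc(6) -> b = 8; heap: [0-7 ALLOC][8-13 ALLOC][14-36 FREE]
Op 3: c = malloc(2) -> c = 14; heap: [0-7 ALLOC][8-13 ALLOC][14-15 ALLOC][16-36 FREE]
Op 4: free(a) -> (freed a); heap: [0-7 FREE][8-13 ALLOC][14-15 ALLOC][16-36 FREE]
Op 5: free(b) -> (freed b); heap: [0-13 FREE][14-15 ALLOC][16-36 FREE]
Op 6: d = malloc(7) -> d = 0; heap: [0-6 ALLOC][7-13 FREE][14-15 ALLOC][16-36 FREE]
Op 7: c = realloc(c, 12) -> c = 14; heap: [0-6 ALLOC][7-13 FREE][14-25 ALLOC][26-36 FREE]
free(d): d = 0 -> block [0-6 ALLOC]; mark free, coalesce with adjacent free neighbors -> [0-13 FREE][14-25 ALLOC][26-36 FREE]

Answer: [0-13 FREE][14-25 ALLOC][26-36 FREE]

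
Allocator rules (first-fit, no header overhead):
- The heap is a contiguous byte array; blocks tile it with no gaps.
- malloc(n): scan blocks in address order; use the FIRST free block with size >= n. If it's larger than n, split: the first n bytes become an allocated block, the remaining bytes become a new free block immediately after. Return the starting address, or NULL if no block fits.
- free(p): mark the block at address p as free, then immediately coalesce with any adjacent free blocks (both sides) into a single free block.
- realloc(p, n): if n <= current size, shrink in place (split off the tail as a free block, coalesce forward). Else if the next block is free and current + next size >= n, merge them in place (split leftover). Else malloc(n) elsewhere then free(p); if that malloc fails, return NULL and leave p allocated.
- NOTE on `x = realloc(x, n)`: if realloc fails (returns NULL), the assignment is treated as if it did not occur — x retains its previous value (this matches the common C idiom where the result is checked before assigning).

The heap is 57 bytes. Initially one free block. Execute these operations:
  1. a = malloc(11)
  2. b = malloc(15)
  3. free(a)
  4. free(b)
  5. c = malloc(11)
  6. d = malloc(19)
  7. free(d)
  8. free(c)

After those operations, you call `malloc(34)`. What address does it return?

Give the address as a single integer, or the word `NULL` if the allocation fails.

Op 1: a = malloc(11) -> a = 0; heap: [0-10 ALLOC][11-56 FREE]
Op 2: b = malloc(15) -> b = 11; heap: [0-10 ALLOC][11-25 ALLOC][26-56 FREE]
Op 3: free(a) -> (freed a); heap: [0-10 FREE][11-25 ALLOC][26-56 FREE]
Op 4: free(b) -> (freed b); heap: [0-56 FREE]
Op 5: c = malloc(11) -> c = 0; heap: [0-10 ALLOC][11-56 FREE]
Op 6: d = malloc(19) -> d = 11; heap: [0-10 ALLOC][11-29 ALLOC][30-56 FREE]
Op 7: free(d) -> (freed d); heap: [0-10 ALLOC][11-56 FREE]
Op 8: free(c) -> (freed c); heap: [0-56 FREE]
malloc(34): first-fit scan over [0-56 FREE] -> 0

Answer: 0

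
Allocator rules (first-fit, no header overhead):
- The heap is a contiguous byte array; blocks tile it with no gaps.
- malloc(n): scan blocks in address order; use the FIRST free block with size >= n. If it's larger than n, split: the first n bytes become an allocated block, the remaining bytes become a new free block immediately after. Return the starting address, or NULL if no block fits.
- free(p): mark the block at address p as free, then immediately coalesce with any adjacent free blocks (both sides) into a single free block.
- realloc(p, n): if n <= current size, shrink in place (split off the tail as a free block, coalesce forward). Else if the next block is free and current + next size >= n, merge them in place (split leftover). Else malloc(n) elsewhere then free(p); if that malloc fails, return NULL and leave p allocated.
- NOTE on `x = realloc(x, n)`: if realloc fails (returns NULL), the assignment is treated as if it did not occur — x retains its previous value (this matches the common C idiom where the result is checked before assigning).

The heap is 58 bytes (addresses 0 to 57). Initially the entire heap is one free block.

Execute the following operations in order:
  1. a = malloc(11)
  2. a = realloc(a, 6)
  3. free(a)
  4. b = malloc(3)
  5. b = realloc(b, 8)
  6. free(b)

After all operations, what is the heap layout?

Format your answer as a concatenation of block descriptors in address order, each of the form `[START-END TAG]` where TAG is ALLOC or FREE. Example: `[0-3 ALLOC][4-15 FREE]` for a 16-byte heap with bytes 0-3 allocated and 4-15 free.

Answer: [0-57 FREE]

Derivation:
Op 1: a = malloc(11) -> a = 0; heap: [0-10 ALLOC][11-57 FREE]
Op 2: a = realloc(a, 6) -> a = 0; heap: [0-5 ALLOC][6-57 FREE]
Op 3: free(a) -> (freed a); heap: [0-57 FREE]
Op 4: b = malloc(3) -> b = 0; heap: [0-2 ALLOC][3-57 FREE]
Op 5: b = realloc(b, 8) -> b = 0; heap: [0-7 ALLOC][8-57 FREE]
Op 6: free(b) -> (freed b); heap: [0-57 FREE]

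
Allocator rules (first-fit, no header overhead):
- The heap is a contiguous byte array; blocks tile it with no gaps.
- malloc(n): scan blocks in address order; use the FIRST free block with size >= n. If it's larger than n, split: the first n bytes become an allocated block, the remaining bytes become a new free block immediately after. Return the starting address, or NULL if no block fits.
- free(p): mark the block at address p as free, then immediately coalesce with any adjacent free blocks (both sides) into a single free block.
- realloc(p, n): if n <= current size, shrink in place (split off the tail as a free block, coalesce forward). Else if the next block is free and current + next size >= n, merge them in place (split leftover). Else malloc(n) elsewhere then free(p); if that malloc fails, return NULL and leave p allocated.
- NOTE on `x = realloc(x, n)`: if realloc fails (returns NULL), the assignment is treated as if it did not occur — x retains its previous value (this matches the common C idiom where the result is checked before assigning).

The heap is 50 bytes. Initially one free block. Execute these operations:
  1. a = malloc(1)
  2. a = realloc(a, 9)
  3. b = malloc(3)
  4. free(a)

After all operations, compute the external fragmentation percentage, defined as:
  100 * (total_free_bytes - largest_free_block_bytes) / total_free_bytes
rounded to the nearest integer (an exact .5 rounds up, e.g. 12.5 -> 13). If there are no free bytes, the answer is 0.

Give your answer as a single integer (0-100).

Op 1: a = malloc(1) -> a = 0; heap: [0-0 ALLOC][1-49 FREE]
Op 2: a = realloc(a, 9) -> a = 0; heap: [0-8 ALLOC][9-49 FREE]
Op 3: b = malloc(3) -> b = 9; heap: [0-8 ALLOC][9-11 ALLOC][12-49 FREE]
Op 4: free(a) -> (freed a); heap: [0-8 FREE][9-11 ALLOC][12-49 FREE]
Free blocks: [9 38] total_free=47 largest=38 -> 100*(47-38)/47 = 900/47 ≈ 19.149 -> rounds to 19

Answer: 19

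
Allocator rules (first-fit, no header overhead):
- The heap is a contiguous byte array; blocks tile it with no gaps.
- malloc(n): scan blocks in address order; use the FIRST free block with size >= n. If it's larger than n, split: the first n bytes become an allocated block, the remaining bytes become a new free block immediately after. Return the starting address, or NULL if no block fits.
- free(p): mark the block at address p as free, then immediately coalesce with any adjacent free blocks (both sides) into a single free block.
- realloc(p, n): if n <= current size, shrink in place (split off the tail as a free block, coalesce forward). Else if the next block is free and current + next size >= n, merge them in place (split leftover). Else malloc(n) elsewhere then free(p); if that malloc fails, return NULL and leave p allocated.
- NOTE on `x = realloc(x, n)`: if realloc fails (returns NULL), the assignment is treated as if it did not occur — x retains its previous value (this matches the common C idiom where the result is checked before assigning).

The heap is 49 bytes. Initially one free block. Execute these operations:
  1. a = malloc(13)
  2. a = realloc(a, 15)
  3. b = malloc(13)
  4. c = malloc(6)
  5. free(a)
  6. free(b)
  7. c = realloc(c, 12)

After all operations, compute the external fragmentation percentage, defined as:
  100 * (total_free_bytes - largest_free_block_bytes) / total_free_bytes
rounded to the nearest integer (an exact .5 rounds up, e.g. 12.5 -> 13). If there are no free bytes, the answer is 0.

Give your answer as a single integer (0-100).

Answer: 24

Derivation:
Op 1: a = malloc(13) -> a = 0; heap: [0-12 ALLOC][13-48 FREE]
Op 2: a = realloc(a, 15) -> a = 0; heap: [0-14 ALLOC][15-48 FREE]
Op 3: b = malloc(13) -> b = 15; heap: [0-14 ALLOC][15-27 ALLOC][28-48 FREE]
Op 4: c = malloc(6) -> c = 28; heap: [0-14 ALLOC][15-27 ALLOC][28-33 ALLOC][34-48 FREE]
Op 5: free(a) -> (freed a); heap: [0-14 FREE][15-27 ALLOC][28-33 ALLOC][34-48 FREE]
Op 6: free(b) -> (freed b); heap: [0-27 FREE][28-33 ALLOC][34-48 FREE]
Op 7: c = realloc(c, 12) -> c = 28; heap: [0-27 FREE][28-39 ALLOC][40-48 FREE]
Free blocks: [28 9] total_free=37 largest=28 -> 100*(37-28)/37 = 900/37 ≈ 24.324 -> rounds to 24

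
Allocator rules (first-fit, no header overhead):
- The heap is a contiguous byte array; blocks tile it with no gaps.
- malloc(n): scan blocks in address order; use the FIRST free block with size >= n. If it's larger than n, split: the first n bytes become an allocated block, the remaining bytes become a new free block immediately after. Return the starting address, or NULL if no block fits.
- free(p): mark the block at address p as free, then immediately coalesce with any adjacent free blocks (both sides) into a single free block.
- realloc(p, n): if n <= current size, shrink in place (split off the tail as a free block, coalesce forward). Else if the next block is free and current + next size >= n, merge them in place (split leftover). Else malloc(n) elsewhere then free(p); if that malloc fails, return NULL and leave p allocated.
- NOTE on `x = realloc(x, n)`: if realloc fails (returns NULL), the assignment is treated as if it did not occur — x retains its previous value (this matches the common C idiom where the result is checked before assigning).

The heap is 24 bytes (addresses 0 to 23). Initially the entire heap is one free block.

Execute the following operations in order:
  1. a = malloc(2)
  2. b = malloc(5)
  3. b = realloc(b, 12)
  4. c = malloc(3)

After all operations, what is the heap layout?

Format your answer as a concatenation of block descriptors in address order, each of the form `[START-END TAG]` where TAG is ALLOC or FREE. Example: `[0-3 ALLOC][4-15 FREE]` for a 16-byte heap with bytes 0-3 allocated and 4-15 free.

Op 1: a = malloc(2) -> a = 0; heap: [0-1 ALLOC][2-23 FREE]
Op 2: b = malloc(5) -> b = 2; heap: [0-1 ALLOC][2-6 ALLOC][7-23 FREE]
Op 3: b = realloc(b, 12) -> b = 2; heap: [0-1 ALLOC][2-13 ALLOC][14-23 FREE]
Op 4: c = malloc(3) -> c = 14; heap: [0-1 ALLOC][2-13 ALLOC][14-16 ALLOC][17-23 FREE]

Answer: [0-1 ALLOC][2-13 ALLOC][14-16 ALLOC][17-23 FREE]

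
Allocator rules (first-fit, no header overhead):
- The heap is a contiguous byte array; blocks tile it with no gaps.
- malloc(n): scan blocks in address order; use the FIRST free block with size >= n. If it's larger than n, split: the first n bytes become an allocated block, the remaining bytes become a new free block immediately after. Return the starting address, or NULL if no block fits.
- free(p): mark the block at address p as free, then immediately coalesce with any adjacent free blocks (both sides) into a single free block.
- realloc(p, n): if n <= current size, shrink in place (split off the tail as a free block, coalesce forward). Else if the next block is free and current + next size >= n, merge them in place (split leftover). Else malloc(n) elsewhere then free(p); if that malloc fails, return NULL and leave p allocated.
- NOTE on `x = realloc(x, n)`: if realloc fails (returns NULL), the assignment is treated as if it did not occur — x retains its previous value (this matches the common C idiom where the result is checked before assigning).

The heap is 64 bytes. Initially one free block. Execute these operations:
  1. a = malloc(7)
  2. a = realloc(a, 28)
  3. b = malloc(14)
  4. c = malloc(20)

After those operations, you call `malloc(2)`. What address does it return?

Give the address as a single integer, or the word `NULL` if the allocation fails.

Answer: 62

Derivation:
Op 1: a = malloc(7) -> a = 0; heap: [0-6 ALLOC][7-63 FREE]
Op 2: a = realloc(a, 28) -> a = 0; heap: [0-27 ALLOC][28-63 FREE]
Op 3: b = malloc(14) -> b = 28; heap: [0-27 ALLOC][28-41 ALLOC][42-63 FREE]
Op 4: c = malloc(20) -> c = 42; heap: [0-27 ALLOC][28-41 ALLOC][42-61 ALLOC][62-63 FREE]
malloc(2): first-fit scan over [0-27 ALLOC][28-41 ALLOC][42-61 ALLOC][62-63 FREE] -> 62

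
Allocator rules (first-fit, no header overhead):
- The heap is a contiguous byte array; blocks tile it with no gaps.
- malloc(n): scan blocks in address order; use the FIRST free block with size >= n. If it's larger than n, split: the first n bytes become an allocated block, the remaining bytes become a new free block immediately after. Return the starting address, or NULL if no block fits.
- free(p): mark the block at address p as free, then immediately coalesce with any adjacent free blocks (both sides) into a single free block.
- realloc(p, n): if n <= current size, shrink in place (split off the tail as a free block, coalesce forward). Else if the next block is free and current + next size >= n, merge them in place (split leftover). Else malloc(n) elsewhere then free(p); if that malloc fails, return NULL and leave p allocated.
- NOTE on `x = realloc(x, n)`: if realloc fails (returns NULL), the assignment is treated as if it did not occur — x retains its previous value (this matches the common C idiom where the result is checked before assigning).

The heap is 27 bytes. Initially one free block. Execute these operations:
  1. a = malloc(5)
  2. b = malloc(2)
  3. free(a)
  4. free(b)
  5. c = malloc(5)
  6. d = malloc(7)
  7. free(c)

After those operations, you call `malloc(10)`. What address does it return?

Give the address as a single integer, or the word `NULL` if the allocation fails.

Answer: 12

Derivation:
Op 1: a = malloc(5) -> a = 0; heap: [0-4 ALLOC][5-26 FREE]
Op 2: b = malloc(2) -> b = 5; heap: [0-4 ALLOC][5-6 ALLOC][7-26 FREE]
Op 3: free(a) -> (freed a); heap: [0-4 FREE][5-6 ALLOC][7-26 FREE]
Op 4: free(b) -> (freed b); heap: [0-26 FREE]
Op 5: c = malloc(5) -> c = 0; heap: [0-4 ALLOC][5-26 FREE]
Op 6: d = malloc(7) -> d = 5; heap: [0-4 ALLOC][5-11 ALLOC][12-26 FREE]
Op 7: free(c) -> (freed c); heap: [0-4 FREE][5-11 ALLOC][12-26 FREE]
malloc(10): first-fit scan over [0-4 FREE][5-11 ALLOC][12-26 FREE] -> 12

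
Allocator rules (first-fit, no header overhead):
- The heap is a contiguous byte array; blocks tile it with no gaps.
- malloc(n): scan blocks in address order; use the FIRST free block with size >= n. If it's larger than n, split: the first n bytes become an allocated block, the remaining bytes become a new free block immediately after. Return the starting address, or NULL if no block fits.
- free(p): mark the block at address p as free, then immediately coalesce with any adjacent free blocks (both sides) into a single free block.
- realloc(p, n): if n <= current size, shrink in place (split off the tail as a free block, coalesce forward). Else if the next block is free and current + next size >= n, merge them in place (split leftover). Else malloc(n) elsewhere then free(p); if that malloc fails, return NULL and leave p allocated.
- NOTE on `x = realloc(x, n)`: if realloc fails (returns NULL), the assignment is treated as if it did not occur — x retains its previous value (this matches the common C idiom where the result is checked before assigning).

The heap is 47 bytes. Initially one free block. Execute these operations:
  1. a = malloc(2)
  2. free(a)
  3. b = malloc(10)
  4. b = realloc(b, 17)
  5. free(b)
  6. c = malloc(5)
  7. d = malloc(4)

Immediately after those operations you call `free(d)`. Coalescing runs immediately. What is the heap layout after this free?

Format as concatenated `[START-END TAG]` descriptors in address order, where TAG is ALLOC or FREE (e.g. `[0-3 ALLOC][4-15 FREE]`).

Answer: [0-4 ALLOC][5-46 FREE]

Derivation:
Op 1: a = malloc(2) -> a = 0; heap: [0-1 ALLOC][2-46 FREE]
Op 2: free(a) -> (freed a); heap: [0-46 FREE]
Op 3: b = malloc(10) -> b = 0; heap: [0-9 ALLOC][10-46 FREE]
Op 4: b = realloc(b, 17) -> b = 0; heap: [0-16 ALLOC][17-46 FREE]
Op 5: free(b) -> (freed b); heap: [0-46 FREE]
Op 6: c = malloc(5) -> c = 0; heap: [0-4 ALLOC][5-46 FREE]
Op 7: d = malloc(4) -> d = 5; heap: [0-4 ALLOC][5-8 ALLOC][9-46 FREE]
free(d): d = 5 -> block [5-8 ALLOC]; mark free, coalesce with adjacent free neighbors -> [0-4 ALLOC][5-46 FREE]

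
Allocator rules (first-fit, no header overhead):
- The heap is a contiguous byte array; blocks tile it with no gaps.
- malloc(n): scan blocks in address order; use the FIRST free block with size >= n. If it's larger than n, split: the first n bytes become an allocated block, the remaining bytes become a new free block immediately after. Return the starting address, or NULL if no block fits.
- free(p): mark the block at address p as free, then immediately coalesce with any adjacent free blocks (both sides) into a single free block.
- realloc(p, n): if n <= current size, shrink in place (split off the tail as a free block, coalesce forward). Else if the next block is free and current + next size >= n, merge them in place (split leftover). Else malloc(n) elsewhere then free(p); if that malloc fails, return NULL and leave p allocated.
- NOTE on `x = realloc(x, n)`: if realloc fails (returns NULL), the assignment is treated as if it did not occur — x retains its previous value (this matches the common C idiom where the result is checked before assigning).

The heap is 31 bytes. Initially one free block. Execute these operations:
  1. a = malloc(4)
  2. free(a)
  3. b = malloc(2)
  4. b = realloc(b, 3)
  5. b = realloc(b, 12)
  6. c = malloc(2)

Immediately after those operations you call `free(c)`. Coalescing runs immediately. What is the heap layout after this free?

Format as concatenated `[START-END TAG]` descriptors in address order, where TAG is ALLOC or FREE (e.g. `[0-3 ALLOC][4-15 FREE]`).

Op 1: a = malloc(4) -> a = 0; heap: [0-3 ALLOC][4-30 FREE]
Op 2: free(a) -> (freed a); heap: [0-30 FREE]
Op 3: b = malloc(2) -> b = 0; heap: [0-1 ALLOC][2-30 FREE]
Op 4: b = realloc(b, 3) -> b = 0; heap: [0-2 ALLOC][3-30 FREE]
Op 5: b = realloc(b, 12) -> b = 0; heap: [0-11 ALLOC][12-30 FREE]
Op 6: c = malloc(2) -> c = 12; heap: [0-11 ALLOC][12-13 ALLOC][14-30 FREE]
free(c): c = 12 -> block [12-13 ALLOC]; mark free, coalesce with adjacent free neighbors -> [0-11 ALLOC][12-30 FREE]

Answer: [0-11 ALLOC][12-30 FREE]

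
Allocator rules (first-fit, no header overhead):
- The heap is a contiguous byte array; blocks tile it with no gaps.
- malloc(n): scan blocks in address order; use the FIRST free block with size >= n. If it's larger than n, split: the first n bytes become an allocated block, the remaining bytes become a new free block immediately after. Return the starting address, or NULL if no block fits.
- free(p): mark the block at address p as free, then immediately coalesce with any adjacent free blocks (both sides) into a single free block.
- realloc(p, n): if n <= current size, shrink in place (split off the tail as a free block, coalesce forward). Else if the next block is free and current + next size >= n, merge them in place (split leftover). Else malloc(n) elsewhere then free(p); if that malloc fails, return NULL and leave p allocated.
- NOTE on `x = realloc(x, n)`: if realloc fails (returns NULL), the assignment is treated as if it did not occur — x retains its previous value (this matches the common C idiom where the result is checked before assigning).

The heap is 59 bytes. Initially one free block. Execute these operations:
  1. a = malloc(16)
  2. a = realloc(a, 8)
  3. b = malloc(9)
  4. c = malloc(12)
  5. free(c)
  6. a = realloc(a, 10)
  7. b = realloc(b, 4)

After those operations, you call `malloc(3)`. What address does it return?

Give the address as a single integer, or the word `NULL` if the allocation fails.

Answer: 0

Derivation:
Op 1: a = malloc(16) -> a = 0; heap: [0-15 ALLOC][16-58 FREE]
Op 2: a = realloc(a, 8) -> a = 0; heap: [0-7 ALLOC][8-58 FREE]
Op 3: b = malloc(9) -> b = 8; heap: [0-7 ALLOC][8-16 ALLOC][17-58 FREE]
Op 4: c = malloc(12) -> c = 17; heap: [0-7 ALLOC][8-16 ALLOC][17-28 ALLOC][29-58 FREE]
Op 5: free(c) -> (freed c); heap: [0-7 ALLOC][8-16 ALLOC][17-58 FREE]
Op 6: a = realloc(a, 10) -> a = 17; heap: [0-7 FREE][8-16 ALLOC][17-26 ALLOC][27-58 FREE]
Op 7: b = realloc(b, 4) -> b = 8; heap: [0-7 FREE][8-11 ALLOC][12-16 FREE][17-26 ALLOC][27-58 FREE]
malloc(3): first-fit scan over [0-7 FREE][8-11 ALLOC][12-16 FREE][17-26 ALLOC][27-58 FREE] -> 0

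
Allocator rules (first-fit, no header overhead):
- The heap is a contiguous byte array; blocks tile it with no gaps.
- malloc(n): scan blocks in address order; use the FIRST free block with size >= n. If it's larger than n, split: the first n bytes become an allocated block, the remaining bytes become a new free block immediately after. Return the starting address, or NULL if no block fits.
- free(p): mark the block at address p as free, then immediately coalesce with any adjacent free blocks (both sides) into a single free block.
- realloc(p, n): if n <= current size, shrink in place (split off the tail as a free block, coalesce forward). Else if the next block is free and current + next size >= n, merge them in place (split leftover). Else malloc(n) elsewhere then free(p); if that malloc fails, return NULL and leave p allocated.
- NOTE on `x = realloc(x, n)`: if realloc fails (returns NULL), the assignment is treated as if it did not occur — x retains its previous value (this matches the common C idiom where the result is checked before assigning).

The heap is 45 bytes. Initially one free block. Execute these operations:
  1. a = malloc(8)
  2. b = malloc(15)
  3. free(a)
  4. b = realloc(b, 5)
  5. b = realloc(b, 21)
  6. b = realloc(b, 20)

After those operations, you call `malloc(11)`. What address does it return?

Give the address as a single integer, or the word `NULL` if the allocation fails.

Answer: 28

Derivation:
Op 1: a = malloc(8) -> a = 0; heap: [0-7 ALLOC][8-44 FREE]
Op 2: b = malloc(15) -> b = 8; heap: [0-7 ALLOC][8-22 ALLOC][23-44 FREE]
Op 3: free(a) -> (freed a); heap: [0-7 FREE][8-22 ALLOC][23-44 FREE]
Op 4: b = realloc(b, 5) -> b = 8; heap: [0-7 FREE][8-12 ALLOC][13-44 FREE]
Op 5: b = realloc(b, 21) -> b = 8; heap: [0-7 FREE][8-28 ALLOC][29-44 FREE]
Op 6: b = realloc(b, 20) -> b = 8; heap: [0-7 FREE][8-27 ALLOC][28-44 FREE]
malloc(11): first-fit scan over [0-7 FREE][8-27 ALLOC][28-44 FREE] -> 28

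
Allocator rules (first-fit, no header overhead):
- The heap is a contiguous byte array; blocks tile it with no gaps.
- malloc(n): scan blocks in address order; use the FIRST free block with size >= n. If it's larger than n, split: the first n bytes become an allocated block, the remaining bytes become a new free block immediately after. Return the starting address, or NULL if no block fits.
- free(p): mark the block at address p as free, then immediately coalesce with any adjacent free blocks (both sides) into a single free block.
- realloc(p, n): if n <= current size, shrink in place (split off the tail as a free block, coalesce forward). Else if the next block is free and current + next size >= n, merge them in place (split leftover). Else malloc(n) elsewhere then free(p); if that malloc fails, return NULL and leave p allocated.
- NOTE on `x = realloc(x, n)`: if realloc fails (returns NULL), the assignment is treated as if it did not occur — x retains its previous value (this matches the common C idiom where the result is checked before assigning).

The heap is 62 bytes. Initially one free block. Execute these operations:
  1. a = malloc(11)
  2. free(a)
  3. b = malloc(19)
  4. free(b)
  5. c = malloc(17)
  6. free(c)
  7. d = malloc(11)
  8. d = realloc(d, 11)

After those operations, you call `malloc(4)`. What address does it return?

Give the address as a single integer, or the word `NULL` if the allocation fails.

Op 1: a = malloc(11) -> a = 0; heap: [0-10 ALLOC][11-61 FREE]
Op 2: free(a) -> (freed a); heap: [0-61 FREE]
Op 3: b = malloc(19) -> b = 0; heap: [0-18 ALLOC][19-61 FREE]
Op 4: free(b) -> (freed b); heap: [0-61 FREE]
Op 5: c = malloc(17) -> c = 0; heap: [0-16 ALLOC][17-61 FREE]
Op 6: free(c) -> (freed c); heap: [0-61 FREE]
Op 7: d = malloc(11) -> d = 0; heap: [0-10 ALLOC][11-61 FREE]
Op 8: d = realloc(d, 11) -> d = 0; heap: [0-10 ALLOC][11-61 FREE]
malloc(4): first-fit scan over [0-10 ALLOC][11-61 FREE] -> 11

Answer: 11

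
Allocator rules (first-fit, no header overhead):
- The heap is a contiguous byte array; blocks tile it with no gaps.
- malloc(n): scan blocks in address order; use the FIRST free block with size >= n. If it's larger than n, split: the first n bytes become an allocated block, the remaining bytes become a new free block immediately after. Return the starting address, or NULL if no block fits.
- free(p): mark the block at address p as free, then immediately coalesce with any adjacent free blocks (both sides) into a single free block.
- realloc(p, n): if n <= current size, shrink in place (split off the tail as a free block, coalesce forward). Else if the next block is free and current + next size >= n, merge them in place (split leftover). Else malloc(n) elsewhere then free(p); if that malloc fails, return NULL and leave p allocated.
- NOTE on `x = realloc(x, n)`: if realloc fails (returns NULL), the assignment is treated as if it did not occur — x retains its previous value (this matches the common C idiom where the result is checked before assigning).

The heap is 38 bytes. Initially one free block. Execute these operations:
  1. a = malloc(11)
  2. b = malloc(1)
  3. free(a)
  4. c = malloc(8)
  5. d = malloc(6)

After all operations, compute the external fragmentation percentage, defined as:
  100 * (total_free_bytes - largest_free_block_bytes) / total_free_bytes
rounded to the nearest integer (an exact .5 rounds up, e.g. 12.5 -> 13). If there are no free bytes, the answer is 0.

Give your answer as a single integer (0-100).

Op 1: a = malloc(11) -> a = 0; heap: [0-10 ALLOC][11-37 FREE]
Op 2: b = malloc(1) -> b = 11; heap: [0-10 ALLOC][11-11 ALLOC][12-37 FREE]
Op 3: free(a) -> (freed a); heap: [0-10 FREE][11-11 ALLOC][12-37 FREE]
Op 4: c = malloc(8) -> c = 0; heap: [0-7 ALLOC][8-10 FREE][11-11 ALLOC][12-37 FREE]
Op 5: d = malloc(6) -> d = 12; heap: [0-7 ALLOC][8-10 FREE][11-11 ALLOC][12-17 ALLOC][18-37 FREE]
Free blocks: [3 20] total_free=23 largest=20 -> 100*(23-20)/23 = 300/23 ≈ 13.043 -> rounds to 13

Answer: 13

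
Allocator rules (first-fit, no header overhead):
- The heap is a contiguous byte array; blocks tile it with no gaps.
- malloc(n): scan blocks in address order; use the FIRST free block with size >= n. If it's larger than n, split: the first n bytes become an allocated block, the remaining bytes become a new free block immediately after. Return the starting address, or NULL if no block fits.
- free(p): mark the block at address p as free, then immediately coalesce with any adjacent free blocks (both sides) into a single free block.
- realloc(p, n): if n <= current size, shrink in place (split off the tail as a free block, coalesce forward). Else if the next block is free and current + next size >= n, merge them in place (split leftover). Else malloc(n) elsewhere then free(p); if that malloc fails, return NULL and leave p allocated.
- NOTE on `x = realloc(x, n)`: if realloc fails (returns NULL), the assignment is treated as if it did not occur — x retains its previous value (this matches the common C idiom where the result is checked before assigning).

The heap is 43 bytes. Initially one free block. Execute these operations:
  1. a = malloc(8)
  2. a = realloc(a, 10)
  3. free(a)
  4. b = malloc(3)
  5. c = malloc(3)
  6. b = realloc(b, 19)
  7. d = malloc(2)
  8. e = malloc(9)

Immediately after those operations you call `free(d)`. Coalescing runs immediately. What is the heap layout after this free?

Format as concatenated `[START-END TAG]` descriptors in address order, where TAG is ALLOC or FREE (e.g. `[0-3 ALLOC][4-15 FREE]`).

Answer: [0-2 FREE][3-5 ALLOC][6-24 ALLOC][25-33 ALLOC][34-42 FREE]

Derivation:
Op 1: a = malloc(8) -> a = 0; heap: [0-7 ALLOC][8-42 FREE]
Op 2: a = realloc(a, 10) -> a = 0; heap: [0-9 ALLOC][10-42 FREE]
Op 3: free(a) -> (freed a); heap: [0-42 FREE]
Op 4: b = malloc(3) -> b = 0; heap: [0-2 ALLOC][3-42 FREE]
Op 5: c = malloc(3) -> c = 3; heap: [0-2 ALLOC][3-5 ALLOC][6-42 FREE]
Op 6: b = realloc(b, 19) -> b = 6; heap: [0-2 FREE][3-5 ALLOC][6-24 ALLOC][25-42 FREE]
Op 7: d = malloc(2) -> d = 0; heap: [0-1 ALLOC][2-2 FREE][3-5 ALLOC][6-24 ALLOC][25-42 FREE]
Op 8: e = malloc(9) -> e = 25; heap: [0-1 ALLOC][2-2 FREE][3-5 ALLOC][6-24 ALLOC][25-33 ALLOC][34-42 FREE]
free(d): d = 0 -> block [0-1 ALLOC]; mark free, coalesce with adjacent free neighbors -> [0-2 FREE][3-5 ALLOC][6-24 ALLOC][25-33 ALLOC][34-42 FREE]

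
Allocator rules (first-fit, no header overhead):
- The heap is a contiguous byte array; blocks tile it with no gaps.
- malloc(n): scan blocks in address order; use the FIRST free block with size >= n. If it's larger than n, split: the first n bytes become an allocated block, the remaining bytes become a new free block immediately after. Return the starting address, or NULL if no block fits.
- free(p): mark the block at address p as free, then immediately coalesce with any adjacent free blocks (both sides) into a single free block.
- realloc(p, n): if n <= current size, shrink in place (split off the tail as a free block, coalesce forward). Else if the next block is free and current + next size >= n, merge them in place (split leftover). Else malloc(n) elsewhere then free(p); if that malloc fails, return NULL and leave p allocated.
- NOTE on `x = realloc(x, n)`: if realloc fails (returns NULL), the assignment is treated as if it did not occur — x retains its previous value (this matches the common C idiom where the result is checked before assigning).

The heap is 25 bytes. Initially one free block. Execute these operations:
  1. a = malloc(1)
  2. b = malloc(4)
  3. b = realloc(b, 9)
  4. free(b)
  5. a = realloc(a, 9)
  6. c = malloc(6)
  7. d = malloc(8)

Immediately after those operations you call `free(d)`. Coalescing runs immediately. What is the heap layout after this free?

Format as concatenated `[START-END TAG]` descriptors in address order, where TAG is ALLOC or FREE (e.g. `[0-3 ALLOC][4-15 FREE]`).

Op 1: a = malloc(1) -> a = 0; heap: [0-0 ALLOC][1-24 FREE]
Op 2: b = malloc(4) -> b = 1; heap: [0-0 ALLOC][1-4 ALLOC][5-24 FREE]
Op 3: b = realloc(b, 9) -> b = 1; heap: [0-0 ALLOC][1-9 ALLOC][10-24 FREE]
Op 4: free(b) -> (freed b); heap: [0-0 ALLOC][1-24 FREE]
Op 5: a = realloc(a, 9) -> a = 0; heap: [0-8 ALLOC][9-24 FREE]
Op 6: c = malloc(6) -> c = 9; heap: [0-8 ALLOC][9-14 ALLOC][15-24 FREE]
Op 7: d = malloc(8) -> d = 15; heap: [0-8 ALLOC][9-14 ALLOC][15-22 ALLOC][23-24 FREE]
free(d): d = 15 -> block [15-22 ALLOC]; mark free, coalesce with adjacent free neighbors -> [0-8 ALLOC][9-14 ALLOC][15-24 FREE]

Answer: [0-8 ALLOC][9-14 ALLOC][15-24 FREE]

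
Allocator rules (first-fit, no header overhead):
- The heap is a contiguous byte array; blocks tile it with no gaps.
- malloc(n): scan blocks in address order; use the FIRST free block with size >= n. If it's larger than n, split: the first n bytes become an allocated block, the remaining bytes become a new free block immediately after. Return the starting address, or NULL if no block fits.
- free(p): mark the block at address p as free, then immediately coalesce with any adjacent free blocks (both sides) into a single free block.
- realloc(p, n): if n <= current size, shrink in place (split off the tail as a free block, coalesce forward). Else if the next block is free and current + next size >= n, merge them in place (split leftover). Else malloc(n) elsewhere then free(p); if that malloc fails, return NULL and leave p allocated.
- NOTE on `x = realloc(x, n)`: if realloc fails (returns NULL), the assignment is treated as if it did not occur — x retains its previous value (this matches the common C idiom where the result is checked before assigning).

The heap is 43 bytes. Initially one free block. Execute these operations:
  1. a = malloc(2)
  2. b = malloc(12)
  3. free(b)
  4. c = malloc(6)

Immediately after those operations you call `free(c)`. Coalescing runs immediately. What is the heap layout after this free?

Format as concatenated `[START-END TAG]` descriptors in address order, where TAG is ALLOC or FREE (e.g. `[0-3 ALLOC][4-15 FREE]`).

Answer: [0-1 ALLOC][2-42 FREE]

Derivation:
Op 1: a = malloc(2) -> a = 0; heap: [0-1 ALLOC][2-42 FREE]
Op 2: b = malloc(12) -> b = 2; heap: [0-1 ALLOC][2-13 ALLOC][14-42 FREE]
Op 3: free(b) -> (freed b); heap: [0-1 ALLOC][2-42 FREE]
Op 4: c = malloc(6) -> c = 2; heap: [0-1 ALLOC][2-7 ALLOC][8-42 FREE]
free(c): c = 2 -> block [2-7 ALLOC]; mark free, coalesce with adjacent free neighbors -> [0-1 ALLOC][2-42 FREE]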